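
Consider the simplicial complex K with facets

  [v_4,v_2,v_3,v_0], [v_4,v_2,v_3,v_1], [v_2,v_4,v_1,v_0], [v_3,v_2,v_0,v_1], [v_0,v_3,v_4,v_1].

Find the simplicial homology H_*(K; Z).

Take the total order v_0 < v_1 < v_2 < v_3 < v_4 on the vertex set. Then K (dimension 3) consists of the simplices:

  0-simplices (5): [v_0], [v_1], [v_2], [v_3], [v_4]
  1-simplices (10): [v_0,v_1], [v_0,v_2], [v_0,v_3], [v_0,v_4], [v_1,v_2], [v_1,v_3], [v_1,v_4], [v_2,v_3], [v_2,v_4], [v_3,v_4]
  2-simplices (10): [v_0,v_1,v_2], [v_0,v_1,v_3], [v_0,v_1,v_4], [v_0,v_2,v_3], [v_0,v_2,v_4], [v_0,v_3,v_4], [v_1,v_2,v_3], [v_1,v_2,v_4], [v_1,v_3,v_4], [v_2,v_3,v_4]
  3-simplices (5): [v_0,v_1,v_2,v_3], [v_0,v_1,v_2,v_4], [v_0,v_1,v_3,v_4], [v_0,v_2,v_3,v_4], [v_1,v_2,v_3,v_4]

giving chain groups C_0 ≅ Z^5, C_1 ≅ Z^10, C_2 ≅ Z^10, C_3 ≅ Z^5.

The boundary map ∂_1: C_1 → C_0 is given by ∂[p,q] = [q] − [p]. For instance
  ∂[v_2,v_3] = [v_3] − [v_2].
As a 5×10 matrix over Z this has rank 4, with invariant factors (1,1,1,1).

Boundary ∂_2: C_2 → C_1 maps a triangle to the signed sum of its edges. For instance
  ∂[v_0,v_2,v_3] = [v_2,v_3] − [v_0,v_3] + [v_0,v_2],
  ∂[v_1,v_3,v_4] = [v_3,v_4] − [v_1,v_4] + [v_1,v_3].
This gives a 10×10 integer matrix of rank 6; reducing to Smith normal form yields diagonal entries (1,1,1,1,1,1).

Boundary ∂_3: C_3 → C_2 sends each 3-simplex σ to the alternating sum Σ_i (−1)^i (σ with its i-th vertex removed). For instance
  ∂[v_0,v_1,v_2,v_4] = [v_1,v_2,v_4] − [v_0,v_2,v_4] + [v_0,v_1,v_4] − [v_0,v_1,v_2],
  ∂[v_0,v_2,v_3,v_4] = [v_2,v_3,v_4] − [v_0,v_3,v_4] + [v_0,v_2,v_4] − [v_0,v_2,v_3].
As a 10×5 matrix over Z this has rank 4, with invariant factors (1,1,1,1).

Now H_k = ker ∂_k / im ∂_{k+1}, so:

  H_0: rank C_0 − rank ∂_1 = 5 − 4 = 1, and the invariant factors of ∂_1 are all 1, so H_0 = Z.
  H_1: rank ker ∂_1 − rank ∂_2 = (10 − 4) − 6 = 0, and the invariant factors of ∂_2 are all 1, so H_1 = 0.
  H_2: rank ker ∂_2 − rank ∂_3 = (10 − 6) − 4 = 0, and the invariant factors of ∂_3 are all 1, so H_2 = 0.
  H_3: rank ker ∂_3 − rank ∂_4 = (5 − 4) − 0 = 1, and there is no ∂_4, so H_3 = Z.

As a check, the Euler characteristic is 5 − 10 + 10 − 5 = 0, which agrees with 1 − 0 + 0 − 1 = 0.

H_0 ≅ Z,  H_1 = 0,  H_2 = 0,  H_3 ≅ Z.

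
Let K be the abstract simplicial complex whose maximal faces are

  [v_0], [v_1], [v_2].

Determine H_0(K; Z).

We work with the vertex ordering v_0 < v_1 < v_2. The simplices of K, each written with vertices in increasing order, are:

  0-simplices (3): [v_0], [v_1], [v_2]

so the chain groups are C_0 ≅ Z^3.

From H_k ≅ ker(∂_k) / im(∂_{k+1}) we obtain:

  H_0: rank C_0 − rank ∂_1 = 3 − 0 = 3, and there is no ∂_1, so H_0 ≅ Z^3.

(K is a triangulation of a set of 3 points.)

H_0 ≅ Z^3.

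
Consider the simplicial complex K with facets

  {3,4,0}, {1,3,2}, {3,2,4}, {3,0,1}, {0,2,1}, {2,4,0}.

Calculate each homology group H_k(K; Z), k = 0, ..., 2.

We work with the vertex ordering 0 < 1 < 2 < 3 < 4. The simplices of K, each written with vertices in increasing order, are:

  0-simplices (5): [0], [1], [2], [3], [4]
  1-simplices (9): [0,1], [0,2], [0,3], [0,4], [1,2], [1,3], [2,3], [2,4], [3,4]
  2-simplices (6): [0,1,2], [0,1,3], [0,2,4], [0,3,4], [1,2,3], [2,3,4]

giving chain groups C_0 ≅ Z^5, C_1 ≅ Z^9, C_2 ≅ Z^6.

∂_1: C_1 → C_0 is given by ∂[p,q] = [q] − [p]. For instance
  ∂[1,3] = [3] − [1].
The resulting 5×9 matrix has rank 4, and its Smith normal form has invariant factors (1,1,1,1).

Boundary ∂_2: C_2 → C_1 maps a triangle to the signed sum of its edges. For instance
  ∂[1,2,3] = [2,3] − [1,3] + [1,2],
  ∂[0,1,3] = [1,3] − [0,3] + [0,1].
The resulting 9×6 matrix has rank 5, and its Smith normal form has invariant factors (1,1,1,1,1).

From H_k ≅ ker(∂_k) / im(∂_{k+1}) we obtain:

  H_0: rank C_0 − rank ∂_1 = 5 − 4 = 1, and the invariant factors of ∂_1 are all 1, so H_0 = Z.
  H_1: rank ker ∂_1 − rank ∂_2 = (9 − 4) − 5 = 0, and the invariant factors of ∂_2 are all 1, so H_1 = 0.
  H_2: rank ker ∂_2 − rank ∂_3 = (6 − 5) − 0 = 1, and there is no ∂_3, so H_2 = Z.

H_0 = Z,  H_1 = 0,  H_2 = Z.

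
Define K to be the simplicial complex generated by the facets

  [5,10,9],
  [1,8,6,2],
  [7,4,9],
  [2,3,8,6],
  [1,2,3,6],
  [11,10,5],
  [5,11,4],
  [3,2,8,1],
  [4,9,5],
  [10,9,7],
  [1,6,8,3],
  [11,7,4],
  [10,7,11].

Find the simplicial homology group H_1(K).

Order the vertices as 1 < 2 < 3 < 4 < 5 < 6 < 7 < 8 < 9 < 10 < 11. Listing each simplex with vertices in this order, K has dimension 3 with simplices:

  0-simplices (11): [1], [2], [3], [4], [5], [6], [7], [8], [9], [10], [11]
  1-simplices (22): [1,2], [1,3], [1,6], [1,8], [2,3], [2,6], [2,8], [3,6], [3,8], [4,5], [4,7], [4,9], [4,11], [5,9], [5,10], [5,11], [6,8], [7,9], [7,10], [7,11], [9,10], [10,11]
  2-simplices (18): (18 of them)
  3-simplices (5): [1,2,3,6], [1,2,3,8], [1,2,6,8], [1,3,6,8], [2,3,6,8]

Hence C_0 ≅ Z^11, C_1 ≅ Z^22, C_2 ≅ Z^18, C_3 ≅ Z^5.

Boundary ∂_1: C_1 → C_0 maps an edge to its endpoints' difference, ∂[p,q] = q − p. For instance
  ∂[1,2] = [2] − [1].
The resulting 11×22 matrix has rank 9, and its Smith normal form has invariant factors (1,1,1,1,1,1,1,1,1).

The boundary map ∂_2: C_2 → C_1 acts by ∂[p,q,r] = [q,r] − [p,r] + [p,q]. For instance
  ∂[2,3,8] = [3,8] − [2,8] + [2,3],
  ∂[7,10,11] = [10,11] − [7,11] + [7,10].
The 22×18 boundary matrix has rank 13 and Smith normal form diag(1,1,1,1,1,1,1,1,1,1,1,1,1).

The boundary map ∂_3: C_3 → C_2 sends each 3-simplex σ to the alternating sum Σ_i (−1)^i (σ with its i-th vertex removed). For instance
  ∂[1,2,3,6] = [2,3,6] − [1,3,6] + [1,2,6] − [1,2,3],
  ∂[1,3,6,8] = [3,6,8] − [1,6,8] + [1,3,8] − [1,3,6].
The resulting 18×5 matrix has rank 4, and its Smith normal form has invariant factors (1,1,1,1).

Reading off H_k = ker ∂_k / im ∂_{k+1}:

  H_1: rank ker ∂_1 − rank ∂_2 = (22 − 9) − 13 = 0, and the invariant factors of ∂_2 are all 1, so H_1 ≅ 0.

H_1 ≅ 0.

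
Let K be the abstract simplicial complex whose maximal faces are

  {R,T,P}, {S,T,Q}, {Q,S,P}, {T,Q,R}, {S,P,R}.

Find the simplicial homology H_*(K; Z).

Fix the vertex order P < Q < R < S < T and write every simplex with vertices in increasing order. Then dim K = 2 and the simplices of K are:

  0-simplices (5): P, Q, R, S, T
  1-simplices (10): PQ, PR, PS, PT, QR, QS, QT, RS, RT, ST
  2-simplices (5): PQS, PRS, PRT, QRT, QST

Hence C_0 ≅ Z^5, C_1 ≅ Z^10, C_2 ≅ Z^5.

∂_1: C_1 → C_0 sends each edge [p,q] (with p < q) to q − p. For instance
  ∂QT = T − Q.
This gives a 5×10 integer matrix of rank 4; reducing to Smith normal form yields diagonal entries (1,1,1,1).

Boundary ∂_2: C_2 → C_1 maps a triangle to the signed sum of its edges. For instance
  ∂PRS = RS − PS + PR,
  ∂QST = ST − QT + QS.
As a 10×5 matrix over Z this has rank 5, with invariant factors (1,1,1,1,1).

Now H_k = ker ∂_k / im ∂_{k+1}, so:

  H_0: rank C_0 − rank ∂_1 = 5 − 4 = 1, and the invariant factors of ∂_1 are all 1, so H_0 = Z.
  H_1: rank ker ∂_1 − rank ∂_2 = (10 − 4) − 5 = 1, and the invariant factors of ∂_2 are all 1, so H_1 = Z.
  H_2: rank ker ∂_2 − rank ∂_3 = (5 − 5) − 0 = 0, and there is no ∂_3, so H_2 = 0.

H_0 = Z,  H_1 = Z,  H_2 = 0.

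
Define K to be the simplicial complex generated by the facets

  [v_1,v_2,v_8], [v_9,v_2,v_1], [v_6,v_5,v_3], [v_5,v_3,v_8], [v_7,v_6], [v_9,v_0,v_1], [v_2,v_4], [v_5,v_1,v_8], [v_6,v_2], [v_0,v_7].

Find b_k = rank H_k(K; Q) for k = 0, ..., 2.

We work with the vertex ordering v_0 < v_1 < v_2 < v_3 < v_4 < v_5 < v_6 < v_7 < v_8 < v_9. The simplices of K, each written with vertices in increasing order, are:

  0-simplices (10): [v_0], [v_1], [v_2], [v_3], [v_4], [v_5], [v_6], [v_7], [v_8], [v_9]
  1-simplices (17): (17 of them)
  2-simplices (6): [v_0,v_1,v_9], [v_1,v_2,v_8], [v_1,v_2,v_9], [v_1,v_5,v_8], [v_3,v_5,v_6], [v_3,v_5,v_8]

giving chain groups C_0 ≅ Z^10, C_1 ≅ Z^17, C_2 ≅ Z^6.

The boundary map ∂_1: C_1 → C_0 maps an edge to its endpoints' difference, ∂[p,q] = q − p. For instance
  ∂[v_3,v_8] = [v_8] − [v_3].
This gives a 10×17 integer matrix of rank 9; reducing to Smith normal form yields diagonal entries (1,1,1,1,1,1,1,1,1).

∂_2: C_2 → C_1 maps a triangle to the signed sum of its edges. For instance
  ∂[v_1,v_2,v_9] = [v_2,v_9] − [v_1,v_9] + [v_1,v_2],
  ∂[v_1,v_2,v_8] = [v_2,v_8] − [v_1,v_8] + [v_1,v_2].
The 17×6 boundary matrix has rank 6 and Smith normal form diag(1,1,1,1,1,1).

Computing H_k = (kernel of ∂_k) / (image of ∂_{k+1}):

  H_0: rank C_0 − rank ∂_1 = 10 − 9 = 1, and the invariant factors of ∂_1 are all 1, so H_0 ≅ Z.
  H_1: rank ker ∂_1 − rank ∂_2 = (17 − 9) − 6 = 2, and the invariant factors of ∂_2 are all 1, so H_1 ≅ Z^2.
  H_2: rank ker ∂_2 − rank ∂_3 = (6 − 6) − 0 = 0, and there is no ∂_3, so H_2 ≅ 0.

Hence the Betti numbers are b_0 = 1, b_1 = 2, b_2 = 0.

b_0 = 1, b_1 = 2, b_2 = 0.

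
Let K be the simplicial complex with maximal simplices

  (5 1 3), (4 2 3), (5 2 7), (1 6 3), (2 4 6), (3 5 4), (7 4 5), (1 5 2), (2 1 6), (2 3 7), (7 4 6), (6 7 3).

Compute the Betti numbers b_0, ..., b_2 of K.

b_0 = 1, b_1 = 0, b_2 = 0.

Order the vertices as 1 < 2 < 3 < 4 < 5 < 6 < 7. Listing each simplex with vertices in this order, K has dimension 2 with simplices:

  0-simplices (7): [1], [2], [3], [4], [5], [6], [7]
  1-simplices (18): [1,2], [1,3], [1,5], [1,6], [2,3], [2,4], [2,5], [2,6], [2,7], [3,4], [3,5], [3,6], [3,7], [4,5], [4,6], [4,7], [5,7], [6,7]
  2-simplices (12): [1,2,5], [1,2,6], [1,3,5], [1,3,6], [2,3,4], [2,3,7], [2,4,6], [2,5,7], [3,4,5], [3,6,7], [4,5,7], [4,6,7]

so the chain groups are C_0 ≅ Z^7, C_1 ≅ Z^18, C_2 ≅ Z^12.

The boundary map ∂_1: C_1 → C_0 maps an edge to its endpoints' difference, ∂[p,q] = q − p.
The 7×18 boundary matrix has rank 6 and Smith normal form diag(1,1,1,1,1,1).

∂_2: C_2 → C_1 sends each 2-simplex [p,q,r] to [q,r] − [p,r] + [p,q]. For instance
  ∂[2,5,7] = [5,7] − [2,7] + [2,5],
  ∂[4,5,7] = [5,7] − [4,7] + [4,5].
This gives a 18×12 integer matrix of rank 12; reducing to Smith normal form yields diagonal entries (1,1,1,1,1,1,1,1,1,1,1,2).

Computing H_k = (kernel of ∂_k) / (image of ∂_{k+1}):

  H_0: rank C_0 − rank ∂_1 = 7 − 6 = 1, and the invariant factors of ∂_1 are all 1, so H_0 ≅ Z.
  H_1: rank ker ∂_1 − rank ∂_2 = (18 − 6) − 12 = 0, and ∂_2 has invariant factor 2 > 1, so H_1 ≅ Z/2.
  H_2: rank ker ∂_2 − rank ∂_3 = (12 − 12) − 0 = 0, and there is no ∂_3, so H_2 ≅ 0.

As a check, the Euler characteristic is 7 − 18 + 12 = 1, which agrees with 1 − 0 + 0 = 1.

Hence the Betti numbers are b_0 = 1, b_1 = 0, b_2 = 0.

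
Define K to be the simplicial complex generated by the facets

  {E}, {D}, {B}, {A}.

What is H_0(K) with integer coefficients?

Take the total order A < B < D < E on the vertex set. Then K (dimension 0) consists of the simplices:

  0-simplices (4): A, B, D, E

giving chain groups C_0 ≅ Z^4.

From H_k ≅ ker(∂_k) / im(∂_{k+1}) we obtain:

  H_0: rank C_0 − rank ∂_1 = 4 − 0 = 4, and there is no ∂_1, so H_0 ≅ Z^4.

(K is a triangulation of a set of 4 points.)

H_0 = Z^4.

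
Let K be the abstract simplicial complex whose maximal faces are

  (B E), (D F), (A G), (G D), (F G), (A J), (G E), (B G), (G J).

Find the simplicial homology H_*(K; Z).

H_0 = Z,  H_1 = Z^3.

Fix the vertex order A < B < D < E < F < G < J and write every simplex with vertices in increasing order. Then dim K = 1 and the simplices of K are:

  0-simplices (7): A, B, D, E, F, G, J
  1-simplices (9): AG, AJ, BE, BG, DF, DG, EG, FG, GJ

Hence C_0 ≅ Z^7, C_1 ≅ Z^9.

The boundary map ∂_1: C_1 → C_0 is given by ∂[p,q] = [q] − [p]. For instance
  ∂EG = G − E.
The 7×9 boundary matrix has rank 6 and Smith normal form diag(1,1,1,1,1,1).

Now H_k = ker ∂_k / im ∂_{k+1}, so:

  H_0: rank C_0 − rank ∂_1 = 7 − 6 = 1, and the invariant factors of ∂_1 are all 1, so H_0 = Z.
  H_1: rank ker ∂_1 − rank ∂_2 = (9 − 6) − 0 = 3, and there is no ∂_2, so H_1 = Z^3.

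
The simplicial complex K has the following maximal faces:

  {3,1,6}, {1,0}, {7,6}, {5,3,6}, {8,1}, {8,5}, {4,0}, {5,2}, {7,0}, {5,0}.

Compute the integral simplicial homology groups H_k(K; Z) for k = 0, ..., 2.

H_0 = Z,  H_1 = Z^3,  H_2 = 0.

Take the total order 0 < 1 < 2 < 3 < 4 < 5 < 6 < 7 < 8 on the vertex set. Then K (dimension 2) consists of the simplices:

  0-simplices (9): [0], [1], [2], [3], [4], [5], [6], [7], [8]
  1-simplices (13): [0,1], [0,4], [0,5], [0,7], [1,3], [1,6], [1,8], [2,5], [3,5], [3,6], [5,6], [5,8], [6,7]
  2-simplices (2): [1,3,6], [3,5,6]

giving chain groups C_0 ≅ Z^9, C_1 ≅ Z^13, C_2 ≅ Z^2.

Boundary ∂_1: C_1 → C_0 is given by ∂[p,q] = [q] − [p]. For instance
  ∂[0,1] = [1] − [0].
As a 9×13 matrix over Z this has rank 8, with invariant factors (1,1,1,1,1,1,1,1).

The boundary map ∂_2: C_2 → C_1 maps a triangle to the signed sum of its edges. For instance
  ∂[1,3,6] = [3,6] − [1,6] + [1,3],
  ∂[3,5,6] = [5,6] − [3,6] + [3,5].
The resulting 13×2 matrix has rank 2, and its Smith normal form has invariant factors (1,1).

Reading off H_k = ker ∂_k / im ∂_{k+1}:

  H_0: rank C_0 − rank ∂_1 = 9 − 8 = 1, and the invariant factors of ∂_1 are all 1, so H_0 = Z.
  H_1: rank ker ∂_1 − rank ∂_2 = (13 − 8) − 2 = 3, and the invariant factors of ∂_2 are all 1, so H_1 = Z^3.
  H_2: rank ker ∂_2 − rank ∂_3 = (2 − 2) − 0 = 0, and there is no ∂_3, so H_2 = 0.

As a check, the Euler characteristic is 9 − 13 + 2 = -2, which agrees with 1 − 3 + 0 = -2.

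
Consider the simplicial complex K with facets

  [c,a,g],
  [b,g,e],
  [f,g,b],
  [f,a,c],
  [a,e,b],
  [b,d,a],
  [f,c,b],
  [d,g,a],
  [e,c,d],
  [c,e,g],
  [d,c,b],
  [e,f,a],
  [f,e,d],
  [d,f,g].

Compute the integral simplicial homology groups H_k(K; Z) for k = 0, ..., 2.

H_0 ≅ Z,  H_1 ≅ Z^2,  H_2 ≅ Z.

Order the vertices as a < b < c < d < e < f < g. Listing each simplex with vertices in this order, K has dimension 2 with simplices:

  0-simplices (7): a, b, c, d, e, f, g
  1-simplices (21): ab, ac, ad, ae, af, ag, bc, bd, be, bf, bg, cd, ce, cf, cg, de, df, dg, ef, eg, fg
  2-simplices (14): abd, abe, acf, acg, adg, aef, bcd, bcf, beg, bfg, cde, ceg, def, dfg

so the chain groups are C_0 ≅ Z^7, C_1 ≅ Z^21, C_2 ≅ Z^14.

Boundary ∂_1: C_1 → C_0 maps an edge to its endpoints' difference, ∂[p,q] = q − p. For instance
  ∂bc = c − b.
The resulting 7×21 matrix has rank 6, and its Smith normal form has invariant factors (1,1,1,1,1,1).

Boundary ∂_2: C_2 → C_1 sends each 2-simplex [p,q,r] to [q,r] − [p,r] + [p,q]. For instance
  ∂acf = cf − af + ac,
  ∂beg = eg − bg + be.
As a 21×14 matrix over Z this has rank 13, with invariant factors (1,1,1,1,1,1,1,1,1,1,1,1,1).

From H_k ≅ ker(∂_k) / im(∂_{k+1}) we obtain:

  H_0: rank C_0 − rank ∂_1 = 7 − 6 = 1, and the invariant factors of ∂_1 are all 1, so H_0 ≅ Z.
  H_1: rank ker ∂_1 − rank ∂_2 = (21 − 6) − 13 = 2, and the invariant factors of ∂_2 are all 1, so H_1 ≅ Z^2.
  H_2: rank ker ∂_2 − rank ∂_3 = (14 − 13) − 0 = 1, and there is no ∂_3, so H_2 ≅ Z.

As a check, the Euler characteristic is 7 − 21 + 14 = 0, which agrees with 1 − 2 + 1 = 0.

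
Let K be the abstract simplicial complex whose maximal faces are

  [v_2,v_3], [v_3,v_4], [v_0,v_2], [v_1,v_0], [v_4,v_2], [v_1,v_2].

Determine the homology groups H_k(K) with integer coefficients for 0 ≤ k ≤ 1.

H_0 = Z,  H_1 = Z^2.

We work with the vertex ordering v_0 < v_1 < v_2 < v_3 < v_4. The simplices of K, each written with vertices in increasing order, are:

  0-simplices (5): [v_0], [v_1], [v_2], [v_3], [v_4]
  1-simplices (6): [v_0,v_1], [v_0,v_2], [v_1,v_2], [v_2,v_3], [v_2,v_4], [v_3,v_4]

giving chain groups C_0 ≅ Z^5, C_1 ≅ Z^6.

Boundary ∂_1: C_1 → C_0 is given by ∂[p,q] = [q] − [p].
The resulting 5×6 matrix has rank 4, and its Smith normal form has invariant factors (1,1,1,1).

Reading off H_k = ker ∂_k / im ∂_{k+1}:

  H_0: rank C_0 − rank ∂_1 = 5 − 4 = 1, and the invariant factors of ∂_1 are all 1, so H_0 = Z.
  H_1: rank ker ∂_1 − rank ∂_2 = (6 − 4) − 0 = 2, and there is no ∂_2, so H_1 = Z^2.

(K is a triangulation of a wedge of 2 circles.)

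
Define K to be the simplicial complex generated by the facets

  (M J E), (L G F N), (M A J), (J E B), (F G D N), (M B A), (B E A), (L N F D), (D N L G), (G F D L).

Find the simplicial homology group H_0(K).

H_0 = Z^2.

Take the total order A < B < D < E < F < G < J < L < M < N on the vertex set. Then K (dimension 3) consists of the simplices:

  0-simplices (10): A, B, D, E, F, G, J, L, M, N
  1-simplices (20): AB, AE, AJ, AM, BE, BJ, BM, DF, DG, DL, DN, EJ, EM, FG, FL, FN, GL, GN, JM, LN
  2-simplices (15): ABE, ABM, AJM, BEJ, DFG, DFL, DFN, DGL, DGN, DLN, EJM, FGL, FGN, FLN, GLN
  3-simplices (5): DFGL, DFGN, DFLN, DGLN, FGLN

so the chain groups are C_0 ≅ Z^10, C_1 ≅ Z^20, C_2 ≅ Z^15, C_3 ≅ Z^5.

The boundary map ∂_1: C_1 → C_0 is given by ∂[p,q] = [q] − [p]. For instance
  ∂LN = N − L.
The 10×20 boundary matrix has rank 8 and Smith normal form diag(1,1,1,1,1,1,1,1).

∂_2: C_2 → C_1 acts by ∂[p,q,r] = [q,r] − [p,r] + [p,q]. For instance
  ∂AJM = JM − AM + AJ,
  ∂ABM = BM − AM + AB.
This gives a 20×15 integer matrix of rank 11; reducing to Smith normal form yields diagonal entries (1,1,1,1,1,1,1,1,1,1,1).

∂_3: C_3 → C_2 sends each 3-simplex σ to the alternating sum Σ_i (−1)^i (σ with its i-th vertex removed). For instance
  ∂FGLN = GLN − FLN + FGN − FGL,
  ∂DFGL = FGL − DGL + DFL − DFG.
As a 15×5 matrix over Z this has rank 4, with invariant factors (1,1,1,1).

Reading off H_k = ker ∂_k / im ∂_{k+1}:

  H_0: rank C_0 − rank ∂_1 = 10 − 8 = 2, and the invariant factors of ∂_1 are all 1, so H_0 = Z^2.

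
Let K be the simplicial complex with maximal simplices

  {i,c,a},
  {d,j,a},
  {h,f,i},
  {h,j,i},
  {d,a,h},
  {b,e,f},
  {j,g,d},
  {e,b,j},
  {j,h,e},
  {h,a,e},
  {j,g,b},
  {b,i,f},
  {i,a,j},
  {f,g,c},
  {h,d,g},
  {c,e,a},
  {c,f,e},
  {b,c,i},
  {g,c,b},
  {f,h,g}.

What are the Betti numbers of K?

Fix the vertex order a < b < c < d < e < f < g < h < i < j and write every simplex with vertices in increasing order. Then dim K = 2 and the simplices of K are:

  0-simplices (10): a, b, c, d, e, f, g, h, i, j
  1-simplices (30): ac, ad, ae, ah, ai, aj, bc, be, bf, bg, bi, bj, ce, cf, cg, ci, dg, dh, dj, ef, eh, ej, fg, fh, fi, gh, gj, hi, hj, ij
  2-simplices (20): ace, aci, adh, adj, aeh, aij, bcg, bci, bef, bej, bfi, bgj, cef, cfg, dgh, dgj, ehj, fgh, fhi, hij

Hence C_0 ≅ Z^10, C_1 ≅ Z^30, C_2 ≅ Z^20.

∂_1: C_1 → C_0 sends each edge [p,q] (with p < q) to q − p. For instance
  ∂aj = j − a.
The 10×30 boundary matrix has rank 9 and Smith normal form diag(1,1,1,1,1,1,1,1,1).

The boundary map ∂_2: C_2 → C_1 sends each 2-simplex [p,q,r] to [q,r] − [p,r] + [p,q]. For instance
  ∂bci = ci − bi + bc,
  ∂fhi = hi − fi + fh.
The resulting 30×20 matrix has rank 20, and its Smith normal form has invariant factors (1,1,1,1,1,1,1,1,1,1,1,1,1,1,1,1,1,1,1,2).

From H_k ≅ ker(∂_k) / im(∂_{k+1}) we obtain:

  H_0: rank C_0 − rank ∂_1 = 10 − 9 = 1, and the invariant factors of ∂_1 are all 1, so H_0 = Z.
  H_1: rank ker ∂_1 − rank ∂_2 = (30 − 9) − 20 = 1, and ∂_2 has invariant factor 2 > 1, so H_1 = Z ⊕ Z_2.
  H_2: rank ker ∂_2 − rank ∂_3 = (20 − 20) − 0 = 0, and there is no ∂_3, so H_2 = 0.

Hence the Betti numbers are b_0 = 1, b_1 = 1, b_2 = 0.

b_0 = 1, b_1 = 1, b_2 = 0.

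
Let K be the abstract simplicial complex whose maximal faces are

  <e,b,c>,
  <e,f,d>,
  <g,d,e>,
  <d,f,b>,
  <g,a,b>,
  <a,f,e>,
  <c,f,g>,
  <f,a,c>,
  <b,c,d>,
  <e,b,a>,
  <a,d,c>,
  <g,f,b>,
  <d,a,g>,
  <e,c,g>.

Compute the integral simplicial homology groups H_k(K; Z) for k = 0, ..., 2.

Fix the vertex order a < b < c < d < e < f < g and write every simplex with vertices in increasing order. Then dim K = 2 and the simplices of K are:

  0-simplices (7): a, b, c, d, e, f, g
  1-simplices (21): ab, ac, ad, ae, af, ag, bc, bd, be, bf, bg, cd, ce, cf, cg, de, df, dg, ef, eg, fg
  2-simplices (14): abe, abg, acd, acf, adg, aef, bcd, bce, bdf, bfg, ceg, cfg, def, deg

Hence C_0 ≅ Z^7, C_1 ≅ Z^21, C_2 ≅ Z^14.

The boundary map ∂_1: C_1 → C_0 maps an edge to its endpoints' difference, ∂[p,q] = q − p. For instance
  ∂ac = c − a.
The resulting 7×21 matrix has rank 6, and its Smith normal form has invariant factors (1,1,1,1,1,1).

Boundary ∂_2: C_2 → C_1 maps a triangle to the signed sum of its edges. For instance
  ∂def = ef − df + de,
  ∂acf = cf − af + ac.
This gives a 21×14 integer matrix of rank 13; reducing to Smith normal form yields diagonal entries (1,1,1,1,1,1,1,1,1,1,1,1,1).

Reading off H_k = ker ∂_k / im ∂_{k+1}:

  H_0: rank C_0 − rank ∂_1 = 7 − 6 = 1, and the invariant factors of ∂_1 are all 1, so H_0 ≅ Z.
  H_1: rank ker ∂_1 − rank ∂_2 = (21 − 6) − 13 = 2, and the invariant factors of ∂_2 are all 1, so H_1 ≅ Z^2.
  H_2: rank ker ∂_2 − rank ∂_3 = (14 − 13) − 0 = 1, and there is no ∂_3, so H_2 ≅ Z.

H_0 ≅ Z,  H_1 ≅ Z^2,  H_2 ≅ Z.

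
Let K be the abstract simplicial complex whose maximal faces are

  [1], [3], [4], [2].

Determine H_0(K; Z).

H_0 ≅ Z^4.

Order the vertices as 1 < 2 < 3 < 4. Listing each simplex with vertices in this order, K has dimension 0 with simplices:

  0-simplices (4): [1], [2], [3], [4]

so the chain groups are C_0 ≅ Z^4.

Now H_k = ker ∂_k / im ∂_{k+1}, so:

  H_0: rank C_0 − rank ∂_1 = 4 − 0 = 4, and there is no ∂_1, so H_0 ≅ Z^4.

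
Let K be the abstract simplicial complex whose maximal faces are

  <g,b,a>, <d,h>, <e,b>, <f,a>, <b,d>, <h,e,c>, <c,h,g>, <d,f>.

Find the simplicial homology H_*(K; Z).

K has 8 vertices, 13 edges, 3 triangles.
rank ∂_0 = 0, rank ∂_1 = 7 ⇒ b_0 = 8 − 0 − 7 = 1; all invariant factors of ∂_1 are 1 so no torsion. So H_0 ≅ Z.
rank ∂_1 = 7, rank ∂_2 = 3 ⇒ b_1 = 13 − 7 − 3 = 3; all invariant factors of ∂_2 are 1 so no torsion. So H_1 ≅ Z^3.
rank ∂_2 = 3, rank ∂_3 = 0 ⇒ b_2 = 3 − 3 − 0 = 0. So H_2 ≅ 0.

H_0 = Z,  H_1 = Z^3,  H_2 = 0.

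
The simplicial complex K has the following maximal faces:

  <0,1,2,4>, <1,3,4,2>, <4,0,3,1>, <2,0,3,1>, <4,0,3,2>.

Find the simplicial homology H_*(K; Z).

H_0 ≅ Z,  H_1 = 0,  H_2 = 0,  H_3 ≅ Z.

Fix the vertex order 0 < 1 < 2 < 3 < 4 and write every simplex with vertices in increasing order. Then dim K = 3 and the simplices of K are:

  0-simplices (5): [0], [1], [2], [3], [4]
  1-simplices (10): [0,1], [0,2], [0,3], [0,4], [1,2], [1,3], [1,4], [2,3], [2,4], [3,4]
  2-simplices (10): [0,1,2], [0,1,3], [0,1,4], [0,2,3], [0,2,4], [0,3,4], [1,2,3], [1,2,4], [1,3,4], [2,3,4]
  3-simplices (5): [0,1,2,3], [0,1,2,4], [0,1,3,4], [0,2,3,4], [1,2,3,4]

so the chain groups are C_0 ≅ Z^5, C_1 ≅ Z^10, C_2 ≅ Z^10, C_3 ≅ Z^5.

∂_1: C_1 → C_0 maps an edge to its endpoints' difference, ∂[p,q] = q − p. For instance
  ∂[0,1] = [1] − [0].
The resulting 5×10 matrix has rank 4, and its Smith normal form has invariant factors (1,1,1,1).

The boundary map ∂_2: C_2 → C_1 acts by ∂[p,q,r] = [q,r] − [p,r] + [p,q]. For instance
  ∂[0,2,3] = [2,3] − [0,3] + [0,2],
  ∂[0,1,3] = [1,3] − [0,3] + [0,1].
This gives a 10×10 integer matrix of rank 6; reducing to Smith normal form yields diagonal entries (1,1,1,1,1,1).

∂_3: C_3 → C_2 sends each 3-simplex σ to the alternating sum Σ_i (−1)^i (σ with its i-th vertex removed). For instance
  ∂[0,2,3,4] = [2,3,4] − [0,3,4] + [0,2,4] − [0,2,3],
  ∂[1,2,3,4] = [2,3,4] − [1,3,4] + [1,2,4] − [1,2,3].
As a 10×5 matrix over Z this has rank 4, with invariant factors (1,1,1,1).

From H_k ≅ ker(∂_k) / im(∂_{k+1}) we obtain:

  H_0: rank C_0 − rank ∂_1 = 5 − 4 = 1, and the invariant factors of ∂_1 are all 1, so H_0 ≅ Z.
  H_1: rank ker ∂_1 − rank ∂_2 = (10 − 4) − 6 = 0, and the invariant factors of ∂_2 are all 1, so H_1 ≅ 0.
  H_2: rank ker ∂_2 − rank ∂_3 = (10 − 6) − 4 = 0, and the invariant factors of ∂_3 are all 1, so H_2 ≅ 0.
  H_3: rank ker ∂_3 − rank ∂_4 = (5 − 4) − 0 = 1, and there is no ∂_4, so H_3 ≅ Z.

As a check, the Euler characteristic is 5 − 10 + 10 − 5 = 0, which agrees with 1 − 0 + 0 − 1 = 0.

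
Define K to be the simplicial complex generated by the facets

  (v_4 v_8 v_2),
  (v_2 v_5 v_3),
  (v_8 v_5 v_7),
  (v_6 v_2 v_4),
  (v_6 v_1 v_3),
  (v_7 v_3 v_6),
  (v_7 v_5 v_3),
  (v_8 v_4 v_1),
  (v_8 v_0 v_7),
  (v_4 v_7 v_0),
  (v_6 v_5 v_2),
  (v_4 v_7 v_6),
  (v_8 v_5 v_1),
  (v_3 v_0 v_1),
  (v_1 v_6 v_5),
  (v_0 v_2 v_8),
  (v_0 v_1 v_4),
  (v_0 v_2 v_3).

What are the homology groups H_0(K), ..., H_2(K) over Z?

H_0 ≅ Z,  H_1 ≅ Z ⊕ Z/2,  H_2 = 0.

We work with the vertex ordering v_0 < v_1 < v_2 < v_3 < v_4 < v_5 < v_6 < v_7 < v_8. The simplices of K, each written with vertices in increasing order, are:

  0-simplices (9): [v_0], [v_1], [v_2], [v_3], [v_4], [v_5], [v_6], [v_7], [v_8]
  1-simplices (27): (27 of them)
  2-simplices (18): (18 of them)

giving chain groups C_0 ≅ Z^9, C_1 ≅ Z^27, C_2 ≅ Z^18.

∂_1: C_1 → C_0 is given by ∂[p,q] = [q] − [p]. For instance
  ∂[v_3,v_6] = [v_6] − [v_3].
As a 9×27 matrix over Z this has rank 8, with invariant factors (1,1,1,1,1,1,1,1).

The boundary map ∂_2: C_2 → C_1 sends each 2-simplex [p,q,r] to [q,r] − [p,r] + [p,q]. For instance
  ∂[v_3,v_6,v_7] = [v_6,v_7] − [v_3,v_7] + [v_3,v_6],
  ∂[v_0,v_1,v_3] = [v_1,v_3] − [v_0,v_3] + [v_0,v_1].
As a 27×18 matrix over Z this has rank 18, with invariant factors (1,1,1,1,1,1,1,1,1,1,1,1,1,1,1,1,1,2).

Computing H_k = (kernel of ∂_k) / (image of ∂_{k+1}):

  H_0: rank C_0 − rank ∂_1 = 9 − 8 = 1, and the invariant factors of ∂_1 are all 1, so H_0 = Z.
  H_1: rank ker ∂_1 − rank ∂_2 = (27 − 8) − 18 = 1, and ∂_2 has invariant factor 2 > 1, so H_1 = Z ⊕ Z/2.
  H_2: rank ker ∂_2 − rank ∂_3 = (18 − 18) − 0 = 0, and there is no ∂_3, so H_2 = 0.

As a check, the Euler characteristic is 9 − 27 + 18 = 0, which agrees with 1 − 1 + 0 = 0.
(K is a triangulation of the Klein bottle.)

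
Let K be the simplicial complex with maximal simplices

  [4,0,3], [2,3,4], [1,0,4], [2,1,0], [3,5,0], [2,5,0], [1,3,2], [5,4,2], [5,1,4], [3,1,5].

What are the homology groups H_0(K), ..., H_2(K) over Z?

Take the total order 0 < 1 < 2 < 3 < 4 < 5 on the vertex set. Then K (dimension 2) consists of the simplices:

  0-simplices (6): [0], [1], [2], [3], [4], [5]
  1-simplices (15): [0,1], [0,2], [0,3], [0,4], [0,5], [1,2], [1,3], [1,4], [1,5], [2,3], [2,4], [2,5], [3,4], [3,5], [4,5]
  2-simplices (10): [0,1,2], [0,1,4], [0,2,5], [0,3,4], [0,3,5], [1,2,3], [1,3,5], [1,4,5], [2,3,4], [2,4,5]

Hence C_0 ≅ Z^6, C_1 ≅ Z^15, C_2 ≅ Z^10.

∂_1: C_1 → C_0 maps an edge to its endpoints' difference, ∂[p,q] = q − p. For instance
  ∂[0,3] = [3] − [0].
This gives a 6×15 integer matrix of rank 5; reducing to Smith normal form yields diagonal entries (1,1,1,1,1).

∂_2: C_2 → C_1 sends each 2-simplex [p,q,r] to [q,r] − [p,r] + [p,q]. For instance
  ∂[2,4,5] = [4,5] − [2,5] + [2,4],
  ∂[0,1,4] = [1,4] − [0,4] + [0,1].
The resulting 15×10 matrix has rank 10, and its Smith normal form has invariant factors (1,1,1,1,1,1,1,1,1,2).

From H_k ≅ ker(∂_k) / im(∂_{k+1}) we obtain:

  H_0: rank C_0 − rank ∂_1 = 6 − 5 = 1, and the invariant factors of ∂_1 are all 1, so H_0 = Z.
  H_1: rank ker ∂_1 − rank ∂_2 = (15 − 5) − 10 = 0, and ∂_2 has invariant factor 2 > 1, so H_1 = Z_2.
  H_2: rank ker ∂_2 − rank ∂_3 = (10 − 10) − 0 = 0, and there is no ∂_3, so H_2 = 0.

As a check, the Euler characteristic is 6 − 15 + 10 = 1, which agrees with 1 − 0 + 0 = 1.

H_0 ≅ Z,  H_1 ≅ Z_2,  H_2 = 0.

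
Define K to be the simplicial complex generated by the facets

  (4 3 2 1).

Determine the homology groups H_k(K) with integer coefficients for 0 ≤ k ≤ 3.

K has 4 vertices, 6 edges, 4 triangles, 1 3-simplex.
rank ∂_0 = 0, rank ∂_1 = 3 ⇒ b_0 = 4 − 0 − 3 = 1; all invariant factors of ∂_1 are 1 so no torsion. So H_0 = Z.
rank ∂_1 = 3, rank ∂_2 = 3 ⇒ b_1 = 6 − 3 − 3 = 0; all invariant factors of ∂_2 are 1 so no torsion. So H_1 = 0.
rank ∂_2 = 3, rank ∂_3 = 1 ⇒ b_2 = 4 − 3 − 1 = 0; all invariant factors of ∂_3 are 1 so no torsion. So H_2 = 0.
rank ∂_3 = 1, rank ∂_4 = 0 ⇒ b_3 = 1 − 1 − 0 = 0. So H_3 = 0.

H_0 ≅ Z,  H_1 = 0,  H_2 = 0,  H_3 = 0.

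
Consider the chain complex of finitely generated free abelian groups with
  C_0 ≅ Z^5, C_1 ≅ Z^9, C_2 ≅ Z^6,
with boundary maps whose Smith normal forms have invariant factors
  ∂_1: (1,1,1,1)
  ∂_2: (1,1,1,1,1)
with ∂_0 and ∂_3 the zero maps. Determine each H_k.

H_0 ≅ Z,  H_1 = 0,  H_2 ≅ Z.

H_0: b_0 = 5 − 0 − 4 = 1; torsion from ∂_1 factors > 1: none. So H_0 ≅ Z.
H_1: b_1 = 9 − 4 − 5 = 0; torsion from ∂_2 factors > 1: none. So H_1 ≅ 0.
H_2: b_2 = 6 − 5 − 0 = 1; torsion from ∂_3 factors > 1: none. So H_2 ≅ Z.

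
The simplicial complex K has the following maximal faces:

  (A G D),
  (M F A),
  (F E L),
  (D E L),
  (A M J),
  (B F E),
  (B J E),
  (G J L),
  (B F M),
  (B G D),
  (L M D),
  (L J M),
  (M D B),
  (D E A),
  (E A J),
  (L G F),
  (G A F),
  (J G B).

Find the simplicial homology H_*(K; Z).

K has 9 vertices, 27 edges, 18 triangles.
rank ∂_0 = 0, rank ∂_1 = 8 ⇒ b_0 = 9 − 0 − 8 = 1; all invariant factors of ∂_1 are 1 so no torsion. So H_0 = Z.
rank ∂_1 = 8, rank ∂_2 = 17 ⇒ b_1 = 27 − 8 − 17 = 2; all invariant factors of ∂_2 are 1 so no torsion. So H_1 = Z^2.
rank ∂_2 = 17, rank ∂_3 = 0 ⇒ b_2 = 18 − 17 − 0 = 1. So H_2 = Z.

H_0 ≅ Z,  H_1 ≅ Z^2,  H_2 ≅ Z.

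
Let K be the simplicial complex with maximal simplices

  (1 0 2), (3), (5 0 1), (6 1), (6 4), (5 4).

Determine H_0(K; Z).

H_0 = Z^2.

K has 7 vertices, 8 edges, 2 triangles.
rank ∂_0 = 0, rank ∂_1 = 5 ⇒ b_0 = 7 − 0 − 5 = 2; all invariant factors of ∂_1 are 1 so no torsion. So H_0 = Z^2.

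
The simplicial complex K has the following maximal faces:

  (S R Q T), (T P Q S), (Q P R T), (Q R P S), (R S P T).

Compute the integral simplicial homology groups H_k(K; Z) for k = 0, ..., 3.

H_0 = Z,  H_1 = 0,  H_2 = 0,  H_3 = Z.

We work with the vertex ordering P < Q < R < S < T. The simplices of K, each written with vertices in increasing order, are:

  0-simplices (5): P, Q, R, S, T
  1-simplices (10): PQ, PR, PS, PT, QR, QS, QT, RS, RT, ST
  2-simplices (10): PQR, PQS, PQT, PRS, PRT, PST, QRS, QRT, QST, RST
  3-simplices (5): PQRS, PQRT, PQST, PRST, QRST

giving chain groups C_0 ≅ Z^5, C_1 ≅ Z^10, C_2 ≅ Z^10, C_3 ≅ Z^5.

The boundary map ∂_1: C_1 → C_0 maps an edge to its endpoints' difference, ∂[p,q] = q − p. For instance
  ∂PT = T − P.
The resulting 5×10 matrix has rank 4, and its Smith normal form has invariant factors (1,1,1,1).

Boundary ∂_2: C_2 → C_1 sends each 2-simplex [p,q,r] to [q,r] − [p,r] + [p,q]. For instance
  ∂QRT = RT − QT + QR,
  ∂QRS = RS − QS + QR.
As a 10×10 matrix over Z this has rank 6, with invariant factors (1,1,1,1,1,1).

Boundary ∂_3: C_3 → C_2 sends each 3-simplex σ to the alternating sum Σ_i (−1)^i (σ with its i-th vertex removed). For instance
  ∂PQST = QST − PST + PQT − PQS,
  ∂PRST = RST − PST + PRT − PRS.
As a 10×5 matrix over Z this has rank 4, with invariant factors (1,1,1,1).

From H_k ≅ ker(∂_k) / im(∂_{k+1}) we obtain:

  H_0: rank C_0 − rank ∂_1 = 5 − 4 = 1, and the invariant factors of ∂_1 are all 1, so H_0 ≅ Z.
  H_1: rank ker ∂_1 − rank ∂_2 = (10 − 4) − 6 = 0, and the invariant factors of ∂_2 are all 1, so H_1 ≅ 0.
  H_2: rank ker ∂_2 − rank ∂_3 = (10 − 6) − 4 = 0, and the invariant factors of ∂_3 are all 1, so H_2 ≅ 0.
  H_3: rank ker ∂_3 − rank ∂_4 = (5 − 4) − 0 = 1, and there is no ∂_4, so H_3 ≅ Z.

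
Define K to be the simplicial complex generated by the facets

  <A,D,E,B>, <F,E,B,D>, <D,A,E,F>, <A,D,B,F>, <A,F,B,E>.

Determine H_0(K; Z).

H_0 ≅ Z.

K has 5 vertices, 10 edges, 10 triangles, 5 3-simplices.
rank ∂_0 = 0, rank ∂_1 = 4 ⇒ b_0 = 5 − 0 − 4 = 1; all invariant factors of ∂_1 are 1 so no torsion. So H_0 ≅ Z.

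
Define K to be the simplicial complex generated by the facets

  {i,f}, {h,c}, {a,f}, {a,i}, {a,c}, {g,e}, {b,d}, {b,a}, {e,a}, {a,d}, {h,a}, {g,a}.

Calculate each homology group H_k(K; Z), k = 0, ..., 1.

H_0 = Z,  H_1 = Z^4.

Take the total order a < b < c < d < e < f < g < h < i on the vertex set. Then K (dimension 1) consists of the simplices:

  0-simplices (9): a, b, c, d, e, f, g, h, i
  1-simplices (12): ab, ac, ad, ae, af, ag, ah, ai, bd, ch, eg, fi

so the chain groups are C_0 ≅ Z^9, C_1 ≅ Z^12.

Boundary ∂_1: C_1 → C_0 is given by ∂[p,q] = [q] − [p]. For instance
  ∂eg = g − e.
This gives a 9×12 integer matrix of rank 8; reducing to Smith normal form yields diagonal entries (1,1,1,1,1,1,1,1).

Now H_k = ker ∂_k / im ∂_{k+1}, so:

  H_0: rank C_0 − rank ∂_1 = 9 − 8 = 1, and the invariant factors of ∂_1 are all 1, so H_0 ≅ Z.
  H_1: rank ker ∂_1 − rank ∂_2 = (12 − 8) − 0 = 4, and there is no ∂_2, so H_1 ≅ Z^4.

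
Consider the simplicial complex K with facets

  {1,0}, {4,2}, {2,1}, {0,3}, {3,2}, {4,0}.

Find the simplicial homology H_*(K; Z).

H_0 = Z,  H_1 = Z^2.

Order the vertices as 0 < 1 < 2 < 3 < 4. Listing each simplex with vertices in this order, K has dimension 1 with simplices:

  0-simplices (5): [0], [1], [2], [3], [4]
  1-simplices (6): [0,1], [0,3], [0,4], [1,2], [2,3], [2,4]

so the chain groups are C_0 ≅ Z^5, C_1 ≅ Z^6.

∂_1: C_1 → C_0 sends each edge [p,q] (with p < q) to q − p. For instance
  ∂[0,4] = [4] − [0].
As a 5×6 matrix over Z this has rank 4, with invariant factors (1,1,1,1).

Computing H_k = (kernel of ∂_k) / (image of ∂_{k+1}):

  H_0: rank C_0 − rank ∂_1 = 5 − 4 = 1, and the invariant factors of ∂_1 are all 1, so H_0 = Z.
  H_1: rank ker ∂_1 − rank ∂_2 = (6 − 4) − 0 = 2, and there is no ∂_2, so H_1 = Z^2.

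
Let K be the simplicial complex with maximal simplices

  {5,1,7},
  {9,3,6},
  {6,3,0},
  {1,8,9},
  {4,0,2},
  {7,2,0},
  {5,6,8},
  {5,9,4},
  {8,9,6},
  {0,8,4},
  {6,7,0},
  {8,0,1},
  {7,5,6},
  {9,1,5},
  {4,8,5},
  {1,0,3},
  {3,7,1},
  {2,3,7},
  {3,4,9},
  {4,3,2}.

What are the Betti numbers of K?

K has 10 vertices, 30 edges, 20 triangles.
rank ∂_0 = 0, rank ∂_1 = 9 ⇒ b_0 = 10 − 0 − 9 = 1; all invariant factors of ∂_1 are 1 so no torsion. So H_0 = Z.
rank ∂_1 = 9, rank ∂_2 = 20 ⇒ b_1 = 30 − 9 − 20 = 1; ∂_2 has invariant factor(s) [2] giving torsion. So H_1 = Z ⊕ Z/2Z.
rank ∂_2 = 20, rank ∂_3 = 0 ⇒ b_2 = 20 − 20 − 0 = 0. So H_2 = 0.

b_0 = 1, b_1 = 1, b_2 = 0.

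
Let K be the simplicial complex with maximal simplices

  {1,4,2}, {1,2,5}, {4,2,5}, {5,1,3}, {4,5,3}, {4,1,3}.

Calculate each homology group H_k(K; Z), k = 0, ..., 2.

H_0 ≅ Z,  H_1 = 0,  H_2 ≅ Z.

Order the vertices as 1 < 2 < 3 < 4 < 5. Listing each simplex with vertices in this order, K has dimension 2 with simplices:

  0-simplices (5): [1], [2], [3], [4], [5]
  1-simplices (9): [1,2], [1,3], [1,4], [1,5], [2,4], [2,5], [3,4], [3,5], [4,5]
  2-simplices (6): [1,2,4], [1,2,5], [1,3,4], [1,3,5], [2,4,5], [3,4,5]

so the chain groups are C_0 ≅ Z^5, C_1 ≅ Z^9, C_2 ≅ Z^6.

∂_1: C_1 → C_0 sends each edge [p,q] (with p < q) to q − p. For instance
  ∂[1,2] = [2] − [1].
As a 5×9 matrix over Z this has rank 4, with invariant factors (1,1,1,1).

∂_2: C_2 → C_1 sends each 2-simplex [p,q,r] to [q,r] − [p,r] + [p,q]. For instance
  ∂[3,4,5] = [4,5] − [3,5] + [3,4],
  ∂[1,2,5] = [2,5] − [1,5] + [1,2].
The 9×6 boundary matrix has rank 5 and Smith normal form diag(1,1,1,1,1).

Computing H_k = (kernel of ∂_k) / (image of ∂_{k+1}):

  H_0: rank C_0 − rank ∂_1 = 5 − 4 = 1, and the invariant factors of ∂_1 are all 1, so H_0 = Z.
  H_1: rank ker ∂_1 − rank ∂_2 = (9 − 4) − 5 = 0, and the invariant factors of ∂_2 are all 1, so H_1 = 0.
  H_2: rank ker ∂_2 − rank ∂_3 = (6 − 5) − 0 = 1, and there is no ∂_3, so H_2 = Z.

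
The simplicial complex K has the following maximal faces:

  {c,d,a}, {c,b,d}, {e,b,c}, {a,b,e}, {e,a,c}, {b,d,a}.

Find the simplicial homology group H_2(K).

H_2 = Z.

We work with the vertex ordering a < b < c < d < e. The simplices of K, each written with vertices in increasing order, are:

  0-simplices (5): a, b, c, d, e
  1-simplices (9): ab, ac, ad, ae, bc, bd, be, cd, ce
  2-simplices (6): abd, abe, acd, ace, bcd, bce

giving chain groups C_0 ≅ Z^5, C_1 ≅ Z^9, C_2 ≅ Z^6.

∂_1: C_1 → C_0 sends each edge [p,q] (with p < q) to q − p. For instance
  ∂ac = c − a.
This gives a 5×9 integer matrix of rank 4; reducing to Smith normal form yields diagonal entries (1,1,1,1).

Boundary ∂_2: C_2 → C_1 maps a triangle to the signed sum of its edges. For instance
  ∂bce = ce − be + bc,
  ∂abd = bd − ad + ab.
The resulting 9×6 matrix has rank 5, and its Smith normal form has invariant factors (1,1,1,1,1).

Computing H_k = (kernel of ∂_k) / (image of ∂_{k+1}):

  H_2: rank ker ∂_2 − rank ∂_3 = (6 − 5) − 0 = 1, and there is no ∂_3, so H_2 = Z.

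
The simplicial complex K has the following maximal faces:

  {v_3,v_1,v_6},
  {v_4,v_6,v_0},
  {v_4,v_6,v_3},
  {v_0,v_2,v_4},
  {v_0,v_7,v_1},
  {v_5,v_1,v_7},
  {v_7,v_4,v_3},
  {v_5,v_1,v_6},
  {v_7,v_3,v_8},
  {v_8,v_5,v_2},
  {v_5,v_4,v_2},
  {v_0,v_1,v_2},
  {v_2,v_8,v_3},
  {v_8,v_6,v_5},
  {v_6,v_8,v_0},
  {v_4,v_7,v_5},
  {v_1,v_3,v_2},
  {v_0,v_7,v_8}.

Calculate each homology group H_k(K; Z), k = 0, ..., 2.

Fix the vertex order v_0 < v_1 < v_2 < v_3 < v_4 < v_5 < v_6 < v_7 < v_8 and write every simplex with vertices in increasing order. Then dim K = 2 and the simplices of K are:

  0-simplices (9): [v_0], [v_1], [v_2], [v_3], [v_4], [v_5], [v_6], [v_7], [v_8]
  1-simplices (27): (27 of them)
  2-simplices (18): (18 of them)

giving chain groups C_0 ≅ Z^9, C_1 ≅ Z^27, C_2 ≅ Z^18.

Boundary ∂_1: C_1 → C_0 is given by ∂[p,q] = [q] − [p]. For instance
  ∂[v_1,v_7] = [v_7] − [v_1].
The resulting 9×27 matrix has rank 8, and its Smith normal form has invariant factors (1,1,1,1,1,1,1,1).

The boundary map ∂_2: C_2 → C_1 maps a triangle to the signed sum of its edges. For instance
  ∂[v_0,v_1,v_2] = [v_1,v_2] − [v_0,v_2] + [v_0,v_1],
  ∂[v_1,v_5,v_6] = [v_5,v_6] − [v_1,v_6] + [v_1,v_5].
The 27×18 boundary matrix has rank 17 and Smith normal form diag(1,1,1,1,1,1,1,1,1,1,1,1,1,1,1,1,1).

Now H_k = ker ∂_k / im ∂_{k+1}, so:

  H_0: rank C_0 − rank ∂_1 = 9 − 8 = 1, and the invariant factors of ∂_1 are all 1, so H_0 = Z.
  H_1: rank ker ∂_1 − rank ∂_2 = (27 − 8) − 17 = 2, and the invariant factors of ∂_2 are all 1, so H_1 = Z^2.
  H_2: rank ker ∂_2 − rank ∂_3 = (18 − 17) − 0 = 1, and there is no ∂_3, so H_2 = Z.

As a check, the Euler characteristic is 9 − 27 + 18 = 0, which agrees with 1 − 2 + 1 = 0.

H_0 ≅ Z,  H_1 ≅ Z^2,  H_2 ≅ Z.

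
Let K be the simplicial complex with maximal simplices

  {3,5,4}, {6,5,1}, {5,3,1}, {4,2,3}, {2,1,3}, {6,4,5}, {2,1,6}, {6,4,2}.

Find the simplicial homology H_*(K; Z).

Take the total order 1 < 2 < 3 < 4 < 5 < 6 on the vertex set. Then K (dimension 2) consists of the simplices:

  0-simplices (6): [1], [2], [3], [4], [5], [6]
  1-simplices (12): [1,2], [1,3], [1,5], [1,6], [2,3], [2,4], [2,6], [3,4], [3,5], [4,5], [4,6], [5,6]
  2-simplices (8): [1,2,3], [1,2,6], [1,3,5], [1,5,6], [2,3,4], [2,4,6], [3,4,5], [4,5,6]

Hence C_0 ≅ Z^6, C_1 ≅ Z^12, C_2 ≅ Z^8.

The boundary map ∂_1: C_1 → C_0 sends each edge [p,q] (with p < q) to q − p. For instance
  ∂[2,6] = [6] − [2].
As a 6×12 matrix over Z this has rank 5, with invariant factors (1,1,1,1,1).

Boundary ∂_2: C_2 → C_1 maps a triangle to the signed sum of its edges. For instance
  ∂[1,3,5] = [3,5] − [1,5] + [1,3],
  ∂[2,3,4] = [3,4] − [2,4] + [2,3].
The 12×8 boundary matrix has rank 7 and Smith normal form diag(1,1,1,1,1,1,1).

Computing H_k = (kernel of ∂_k) / (image of ∂_{k+1}):

  H_0: rank C_0 − rank ∂_1 = 6 − 5 = 1, and the invariant factors of ∂_1 are all 1, so H_0 = Z.
  H_1: rank ker ∂_1 − rank ∂_2 = (12 − 5) − 7 = 0, and the invariant factors of ∂_2 are all 1, so H_1 = 0.
  H_2: rank ker ∂_2 − rank ∂_3 = (8 − 7) − 0 = 1, and there is no ∂_3, so H_2 = Z.

As a check, the Euler characteristic is 6 − 12 + 8 = 2, which agrees with 1 − 0 + 1 = 2.

H_0 ≅ Z,  H_1 = 0,  H_2 ≅ Z.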